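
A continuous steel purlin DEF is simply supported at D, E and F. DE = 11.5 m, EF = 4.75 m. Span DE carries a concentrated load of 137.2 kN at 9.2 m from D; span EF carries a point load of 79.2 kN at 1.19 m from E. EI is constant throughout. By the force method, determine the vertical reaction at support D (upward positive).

R_D = 11.89 kN

Insert a hinge at E; M_E is the redundant, and each span becomes simply supported.
Rotations at E on the released spans (each span's end-slope, ×1/EI):
  span DE: point load 137.2 at a = 9.2: Pab(L + a)/(6LEI) = 870.9/EI
  span EF: point load 79.2 at a = 1.19: Pab(L + b)/(6LEI) = 97.83/EI
  relative rotation θ_0 = (870.9 + 97.83)/EI = 968.8/EI
A unit hogging moment at E produces rotation L₁/(3EI) + L₂/(3EI) = 5.417/EI.
Compatibility: M_E·(L₁+L₂)/(3EI) = θ_0, giving M_E = 178.9 kN·m (hogging).
Span DE, ΣM about D with M_E applied at E: R_E^{DE}·11.5 = 1262 + 178.9, so R_E^{DE} = 125.3 kN and R_D = 137.2 − 125.3 = 11.89 kN.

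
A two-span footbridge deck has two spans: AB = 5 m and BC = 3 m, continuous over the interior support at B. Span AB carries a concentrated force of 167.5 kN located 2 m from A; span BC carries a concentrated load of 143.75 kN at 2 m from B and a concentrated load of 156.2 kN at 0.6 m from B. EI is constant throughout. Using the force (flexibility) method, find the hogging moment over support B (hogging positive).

M_B = 137.2 kN·m

Release continuity at B by inserting a hinge; the redundant is the internal moment M_B. The primary structure is two simply-supported spans AB and BC.
Rotations at B on the released spans (each span's end-slope, ×1/EI):
  span AB: point load 167.5 at a = 2: Pab(L + a)/(6LEI) = 234.5/EI
  span BC: point load 143.75 at a = 2: Pab(L + b)/(6LEI) = 63.89/EI
  span BC: point load 156.2 at a = 0.6: Pab(L + b)/(6LEI) = 67.48/EI
  relative rotation θ_0 = (234.5 + 131.4)/EI = 365.9/EI
A unit hogging moment at B produces rotation L₁/(3EI) + L₂/(3EI) = 2.667/EI.
Compatibility: M_B·(L₁+L₂)/(3EI) = θ_0, giving M_B = 137.2 kN·m (hogging).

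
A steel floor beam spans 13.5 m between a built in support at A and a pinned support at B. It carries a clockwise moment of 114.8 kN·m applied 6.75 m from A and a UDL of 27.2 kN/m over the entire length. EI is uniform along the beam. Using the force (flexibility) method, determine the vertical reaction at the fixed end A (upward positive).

R_A = 219.9 kN

Choose R_B as the redundant. The primary structure is the cantilever fixed at A.
Downward deflection at the released point B due to the loads:
  clockwise couple 114.8 at a = 6.75: M₀a(2L − a)/(2EI) = 7846/EI
  UDL 27.2: wL⁴/(8EI) = 112931/EI
  δ_0 = 120777/EI
Flexibility coefficient — unit upward force at B: δ_{BB} = L³/(3EI) = 820.1/EI.
Compatibility at B: δ_0 − R_B·δ_{BB} = 0, so R_B = 120777/820.1 = 147.3 kN.
Vertical equilibrium: R_A = ΣP − R_B = 367.2 − 147.3 = 219.9 kN.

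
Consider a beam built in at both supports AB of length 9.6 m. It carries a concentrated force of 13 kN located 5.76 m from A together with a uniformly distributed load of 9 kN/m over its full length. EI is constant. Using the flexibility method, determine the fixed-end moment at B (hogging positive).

Release both end moments; the primary structure is a simply-supported span AB with redundants M_A and M_B.
End rotations of the released simple span under the applied load (×1/EI):
  at A: point load 13 at a = 5.76: Pab(L + b)/(6LEI) = 67.09/EI
  at B: point load 13 at a = 5.76: Pab(L + a)/(6LEI) = 76.68/EI
  at A: UDL 9: wL³/(24EI) = 331.8/EI
  at B: UDL 9: wL³/(24EI) = 331.8/EI
  θ_A0 = 398.9/EI,  θ_B0 = 408.5/EI
Flexibility coefficients: a unit moment at one end gives L/(3EI) there and L/(6EI) at the far end, so f₁₁ = f₂₂ = 3.2/EI and f₁₂ = f₂₁ = 1.6/EI.
Compatibility — zero rotation at each built-in end:
  3.2 M_A + 1.6 M_B = 398.9
  1.6 M_A + 3.2 M_B = 408.5
Solving the pair gives M_A = 81.1 kN·m and M_B = 87.09 kN·m (hogging).

M_B = 87.09 kN·m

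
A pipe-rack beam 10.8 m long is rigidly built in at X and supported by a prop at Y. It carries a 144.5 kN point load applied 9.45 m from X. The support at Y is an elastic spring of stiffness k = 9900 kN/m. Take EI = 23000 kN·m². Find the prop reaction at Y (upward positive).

Remove the prop at Y; the released (primary) structure is a cantilever built in at X.
Primary-structure tip deflection at Y by superposition:
  point load 144.5 at a = 9.45: Pa²(3L − a)/(6EI) = 49359/EI
Flexibility coefficient — unit upward force at Y: δ_{YY} = L³/(3EI) = 419.9/EI.
With EI = 23000 kN·m²: δ_0 = 2.146 m and δ_{YY} = 0.018257 m/kN.
Compatibility — the spring shortens by R_Y/k under the reaction it provides: δ_0 − R_Y·δ_{YY} = R_Y/k. With 1/k = 0.000101 m/kN, R_Y = δ_0 / (δ_{YY} + 1/k) = 2.146 / (0.018257 + 0.000101) = 116.9 kN.

R_Y = 116.9 kN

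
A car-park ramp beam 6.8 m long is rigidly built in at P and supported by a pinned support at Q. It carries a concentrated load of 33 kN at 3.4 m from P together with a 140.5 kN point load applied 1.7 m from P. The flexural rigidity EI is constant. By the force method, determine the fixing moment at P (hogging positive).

Take the reaction at Q as the redundant and release it; the primary structure is a cantilever fixed at P.
Free-end deflection of the primary structure under the applied loading (downward +):
  point load 33 at a = 3.4: Pa²(3L − a)/(6EI) = 1081/EI
  point load 140.5 at a = 1.7: Pa²(3L − a)/(6EI) = 1266/EI
  δ_0 = 2346/EI
Flexibility coefficient — unit upward force at Q: δ_{QQ} = L³/(3EI) = 104.8/EI.
The prop prevents deflection at Q: R_Q = δ_0/δ_{QQ} = 2346/104.8 = 22.39 kN.
Moment equilibrium about P: M_P = Σ(load moments about P) − R_Q·L = 351.1 − 22.39×6.8 = 198.8 kN·m.

M_P = 198.8 kN·m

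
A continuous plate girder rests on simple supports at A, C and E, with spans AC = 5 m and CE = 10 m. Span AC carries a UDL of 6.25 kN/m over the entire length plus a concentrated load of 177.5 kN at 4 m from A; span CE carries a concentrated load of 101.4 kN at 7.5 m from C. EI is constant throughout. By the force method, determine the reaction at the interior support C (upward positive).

R_C = 221.5 kN

Take M_C as the redundant. Released structure: two simple spans AC and CE with a hinge at C.
Discontinuity in slope at C on the released structure — sum the simple-span end rotations:
  span AC: UDL 6.25: wL³/(24EI) = 32.55/EI
  span AC: point load 177.5 at a = 4: Pab(L + a)/(6LEI) = 213/EI
  span CE: point load 101.4 at a = 7.5: Pab(L + b)/(6LEI) = 396.1/EI
  relative rotation θ_0 = (245.6 + 396.1)/EI = 641.6/EI
A unit hogging moment at C produces rotation L₁/(3EI) + L₂/(3EI) = 5/EI.
Slope continuity at C: θ_0 = M_C·5/EI, so M_C = 641.6/5 = 128.3 kN·m (hogging).
Span AC, ΣM about A with M_C applied at C: R_C^{AC}·5 = 788.1 + 128.3, so R_C^{AC} = 183.3 kN and R_A = 208.8 − 183.3 = 25.46 kN.
Span CE, ΣM about E: R_C^{CE}·10 = 253.5 + 128.3, so R_C^{CE} = 38.18 kN and R_E = 101.4 − 38.18 = 63.22 kN.
R_C = 183.3 + 38.18 = 221.5 kN.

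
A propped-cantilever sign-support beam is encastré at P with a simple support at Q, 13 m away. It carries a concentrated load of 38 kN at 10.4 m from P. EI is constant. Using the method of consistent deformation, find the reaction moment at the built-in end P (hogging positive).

M_P = 47.42 kN·m

Remove the prop at Q; the released (primary) structure is a cantilever built in at P.
Deflection at Q on the released cantilever, summing each load's contribution:
  point load 38 at a = 10.4: Pa²(3L − a)/(6EI) = 19591/EI
Tip deflection under a unit load at Q: L³/(3EI) = 732.3/EI.
The prop prevents deflection at Q: R_Q = δ_0/δ_{QQ} = 19591/732.3 = 26.75 kN.
Moment equilibrium about P: M_P = Σ(load moments about P) − R_Q·L = 395.2 − 26.75×13 = 47.42 kN·m.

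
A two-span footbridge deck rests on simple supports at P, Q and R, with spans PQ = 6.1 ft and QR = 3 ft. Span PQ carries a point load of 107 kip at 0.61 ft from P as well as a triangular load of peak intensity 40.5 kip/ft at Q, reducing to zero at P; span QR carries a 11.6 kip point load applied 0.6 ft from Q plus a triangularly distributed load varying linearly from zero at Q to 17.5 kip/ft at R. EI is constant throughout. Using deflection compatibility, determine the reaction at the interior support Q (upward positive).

R_Q = 157.7 kip

Take M_Q as the redundant. Released structure: two simple spans PQ and QR with a hinge at Q.
End slopes at the hinge Q, treating each span as simply supported:
  span PQ: point load 107 at a = 0.61: Pab(L + a)/(6LEI) = 65.69/EI
  span PQ: triangular load, peak 40.5: w₀L³/(45EI) = 204.3/EI
  span QR: point load 11.6 at a = 0.6: Pab(L + b)/(6LEI) = 5.011/EI
  span QR: triangular load, peak 17.5: 7w₀L³/(360EI) = 9.188/EI
  relative rotation θ_0 = (270 + 14.2)/EI = 284.2/EI
A unit hogging moment at Q produces rotation L₁/(3EI) + L₂/(3EI) = 3.033/EI.
Slope continuity at Q: θ_0 = M_Q·3.033/EI, so M_Q = 284.2/3.033 = 93.68 kip·ft (hogging).
Span PQ, ΣM about P with M_Q applied at Q: R_Q^{PQ}·6.1 = 567.6 + 93.68, so R_Q^{PQ} = 108.4 kip and R_P = 230.5 − 108.4 = 122.1 kip.
Span QR, ΣM about R: R_Q^{QR}·3 = 54.09 + 93.68, so R_Q^{QR} = 49.26 kip and R_R = 37.85 − 49.26 = -11.41 kip.
R_Q = 108.4 + 49.26 = 157.7 kip.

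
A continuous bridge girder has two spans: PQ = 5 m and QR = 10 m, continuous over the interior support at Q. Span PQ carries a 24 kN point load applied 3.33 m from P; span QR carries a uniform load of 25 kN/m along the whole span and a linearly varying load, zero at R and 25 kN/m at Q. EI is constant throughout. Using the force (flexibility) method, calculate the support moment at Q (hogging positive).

M_Q = 326.9 kN·m

Release continuity at Q by inserting a hinge; the redundant is the internal moment M_Q. The primary structure is two simply-supported spans PQ and QR.
End slopes at the hinge Q, treating each span as simply supported:
  span PQ: point load 24 at a = 3.33: Pab(L + a)/(6LEI) = 37.06/EI
  span QR: UDL 25: wL³/(24EI) = 1042/EI
  span QR: triangular load, peak 25: w₀L³/(45EI) = 555.6/EI
  relative rotation θ_0 = (37.06 + 1597)/EI = 1634/EI
A unit hogging moment at Q produces rotation L₁/(3EI) + L₂/(3EI) = 5/EI.
Slope continuity at Q: θ_0 = M_Q·5/EI, so M_Q = 1634/5 = 326.9 kN·m (hogging).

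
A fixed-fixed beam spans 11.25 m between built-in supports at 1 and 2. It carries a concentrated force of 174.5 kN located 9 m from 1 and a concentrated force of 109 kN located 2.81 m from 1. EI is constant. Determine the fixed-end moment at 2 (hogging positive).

Take the two fixed-end moments M_1, M_2 as redundants; the released structure is the simple span 12.
End rotations of the released simple span under the applied load (×1/EI):
  at 1: point load 174.5 at a = 9: Pab(L + b)/(6LEI) = 706.7/EI
  at 2: point load 174.5 at a = 9: Pab(L + a)/(6LEI) = 1060/EI
  at 1: point load 109 at a = 2.81: Pab(L + b)/(6LEI) = 754.1/EI
  at 2: point load 109 at a = 2.81: Pab(L + a)/(6LEI) = 538.5/EI
  θ_10 = 1461/EI,  θ_20 = 1599/EI
Flexibility coefficients: a unit moment at one end gives L/(3EI) there and L/(6EI) at the far end, so f₁₁ = f₂₂ = 3.75/EI and f₁₂ = f₂₁ = 1.875/EI.
Compatibility — zero rotation at each built-in end:
  3.75 M_1 + 1.875 M_2 = 1461
  1.875 M_1 + 3.75 M_2 = 1599
Solving the pair gives M_1 = 235.2 kN·m and M_2 = 308.7 kN·m (hogging).

M_2 = 308.7 kN·m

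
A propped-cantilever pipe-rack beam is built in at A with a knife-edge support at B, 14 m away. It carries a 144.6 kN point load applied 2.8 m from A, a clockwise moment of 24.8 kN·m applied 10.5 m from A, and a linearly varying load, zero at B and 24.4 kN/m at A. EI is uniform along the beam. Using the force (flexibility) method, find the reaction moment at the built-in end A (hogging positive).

Remove the prop at B; the released (primary) structure is a cantilever built in at A.
Downward deflection at the released point B due to the loads:
  point load 144.6 at a = 2.8: Pa²(3L − a)/(6EI) = 7407/EI
  clockwise couple 24.8 at a = 10.5: M₀a(2L − a)/(2EI) = 2278/EI
  triangular load, peak 24.4 at the fixed end: w₀L⁴/(30EI) = 31245/EI
  δ_0 = 40930/EI
Tip deflection under a unit load at B: L³/(3EI) = 914.7/EI.
The prop prevents deflection at B: R_B = δ_0/δ_{BB} = 40930/914.7 = 44.75 kN.
Moment equilibrium about A: M_A = Σ(load moments about A) − R_B·L = 1227 − 44.75×14 = 600.3 kN·m.

M_A = 600.3 kN·m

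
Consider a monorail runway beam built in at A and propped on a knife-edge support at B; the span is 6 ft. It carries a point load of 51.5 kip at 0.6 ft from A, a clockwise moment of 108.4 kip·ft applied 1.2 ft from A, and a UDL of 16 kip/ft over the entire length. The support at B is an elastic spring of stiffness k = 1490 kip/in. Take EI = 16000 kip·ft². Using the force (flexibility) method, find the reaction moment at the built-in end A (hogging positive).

M_A = 151.7 kip·ft

Release the roller at B. Primary structure: cantilever fixed at A.
Free-end deflection of the primary structure under the applied loading (downward +):
  point load 51.5 at a = 0.6: Pa²(3L − a)/(6EI) = 53.77/EI
  clockwise couple 108.4 at a = 1.2: M₀a(2L − a)/(2EI) = 702.4/EI
  UDL 16: wL⁴/(8EI) = 2592/EI
  δ_0 = 3348/EI
Tip deflection under a unit load at B: L³/(3EI) = 72/EI.
With EI = 16000 kip·ft²: δ_0 = 0.20926 ft and δ_{BB} = 0.0045 ft/kip.
Compatibility — the spring shortens by R_B/k under the reaction it provides: δ_0 − R_B·δ_{BB} = R_B/k. With 1/k = 1/(1490×12) ft/kip = 0.000056 ft/kip, R_B = δ_0 / (δ_{BB} + 1/k) = 0.20926 / (0.0045 + 0.000056) = 45.93 kip.
Moment equilibrium about A: M_A = Σ(load moments about A) − R_B·L = 427.3 − 45.93×6 = 151.7 kip·ft.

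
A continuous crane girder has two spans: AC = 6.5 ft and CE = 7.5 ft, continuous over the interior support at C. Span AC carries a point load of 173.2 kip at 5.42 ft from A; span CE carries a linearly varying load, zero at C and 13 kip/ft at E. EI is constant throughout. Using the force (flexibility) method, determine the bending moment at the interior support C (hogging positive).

M_C = 89.25 kip·ft

Release continuity at C by inserting a hinge; the redundant is the internal moment M_C. The primary structure is two simply-supported spans AC and CE.
End slopes at the hinge C, treating each span as simply supported:
  span AC: point load 173.2 at a = 5.42: Pab(L + a)/(6LEI) = 309.9/EI
  span CE: triangular load, peak 13: 7w₀L³/(360EI) = 106.6/EI
  relative rotation θ_0 = (309.9 + 106.6)/EI = 416.5/EI
A unit hogging moment at C produces rotation L₁/(3EI) + L₂/(3EI) = 4.667/EI.
Compatibility: M_C·(L₁+L₂)/(3EI) = θ_0, giving M_C = 89.25 kip·ft (hogging).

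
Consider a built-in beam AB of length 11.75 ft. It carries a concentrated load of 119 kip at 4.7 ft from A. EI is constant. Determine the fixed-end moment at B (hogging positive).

Take the two fixed-end moments M_A, M_B as redundants; the released structure is the simple span AB.
End rotations of the released simple span under the applied load (×1/EI):
  at A: point load 119 at a = 4.7: Pab(L + b)/(6LEI) = 1051/EI
  at B: point load 119 at a = 4.7: Pab(L + a)/(6LEI) = 920/EI
  θ_A0 = 1051/EI,  θ_B0 = 920/EI
Flexibility coefficients: a unit moment at one end gives L/(3EI) there and L/(6EI) at the far end, so f₁₁ = f₂₂ = 3.917/EI and f₁₂ = f₂₁ = 1.958/EI.
Compatibility — zero rotation at each built-in end:
  3.917 M_A + 1.958 M_B = 1051
  1.958 M_A + 3.917 M_B = 920
Solving the pair gives M_A = 201.3 kip·ft and M_B = 134.2 kip·ft (hogging).

M_B = 134.2 kip·ft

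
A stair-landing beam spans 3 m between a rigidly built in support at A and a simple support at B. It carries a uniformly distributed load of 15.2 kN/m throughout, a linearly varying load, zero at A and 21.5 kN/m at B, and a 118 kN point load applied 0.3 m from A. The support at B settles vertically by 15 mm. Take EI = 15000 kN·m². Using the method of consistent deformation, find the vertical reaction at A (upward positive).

Take the reaction at B as the redundant and release it; the primary structure is a cantilever fixed at A.
Downward deflection at the released point B due to the loads:
  UDL 15.2: wL⁴/(8EI) = 153.9/EI
  triangular load, peak 21.5 at the free end: 11w₀L⁴/(120EI) = 159.6/EI
  point load 118 at a = 0.3: Pa²(3L − a)/(6EI) = 15.4/EI
  δ_0 = 328.9/EI
Tip deflection under a unit load at B: L³/(3EI) = 9/EI.
With EI = 15000 kN·m²: δ_0 = 0.021929 m and δ_{BB} = 0.0006 m/kN.
Compatibility — the beam at B must follow the support down by 0.015 m: δ_0 − R_B·δ_{BB} = 0.015, so R_B = (0.021929 − 0.015)/0.0006 = 11.55 kN.
Vertical equilibrium: R_A = ΣP − R_B = 195.8 − 11.55 = 184.3 kN.

R_A = 184.3 kN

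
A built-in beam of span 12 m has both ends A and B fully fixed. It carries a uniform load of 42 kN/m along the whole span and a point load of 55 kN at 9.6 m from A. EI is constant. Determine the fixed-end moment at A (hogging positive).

Release both end moments; the primary structure is a simply-supported span AB with redundants M_A and M_B.
End rotations of the released simple span under the applied load (×1/EI):
  at A: UDL 42: wL³/(24EI) = 3024/EI
  at B: UDL 42: wL³/(24EI) = 3024/EI
  at A: point load 55 at a = 9.6: Pab(L + b)/(6LEI) = 253.4/EI
  at B: point load 55 at a = 9.6: Pab(L + a)/(6LEI) = 380.2/EI
  θ_A0 = 3277/EI,  θ_B0 = 3404/EI
Flexibility coefficients: a unit moment at one end gives L/(3EI) there and L/(6EI) at the far end, so f₁₁ = f₂₂ = 4/EI and f₁₂ = f₂₁ = 2/EI.
Compatibility — zero rotation at each built-in end:
  4 M_A + 2 M_B = 3277
  2 M_A + 4 M_B = 3404
Solving the pair gives M_A = 525.1 kN·m and M_B = 588.5 kN·m (hogging).

M_A = 525.1 kN·m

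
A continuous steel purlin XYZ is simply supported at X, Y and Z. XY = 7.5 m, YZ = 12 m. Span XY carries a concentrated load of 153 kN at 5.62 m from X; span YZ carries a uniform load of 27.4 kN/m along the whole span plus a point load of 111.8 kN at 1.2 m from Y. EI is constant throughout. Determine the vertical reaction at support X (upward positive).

R_X = -21.2 kN

Release continuity at Y by inserting a hinge; the redundant is the internal moment M_Y. The primary structure is two simply-supported spans XY and YZ.
Discontinuity in slope at Y on the released structure — sum the simple-span end rotations:
  span XY: point load 153 at a = 5.62: Pab(L + a)/(6LEI) = 471.3/EI
  span YZ: UDL 27.4: wL³/(24EI) = 1973/EI
  span YZ: point load 111.8 at a = 1.2: Pab(L + b)/(6LEI) = 458.8/EI
  relative rotation θ_0 = (471.3 + 2432)/EI = 2903/EI
A unit hogging moment at Y produces rotation L₁/(3EI) + L₂/(3EI) = 6.5/EI.
Compatibility: M_Y·(L₁+L₂)/(3EI) = θ_0, giving M_Y = 446.6 kN·m (hogging).
Span XY, ΣM about X with M_Y applied at Y: R_Y^{XY}·7.5 = 859.9 + 446.6, so R_Y^{XY} = 174.2 kN and R_X = 153 − 174.2 = -21.2 kN.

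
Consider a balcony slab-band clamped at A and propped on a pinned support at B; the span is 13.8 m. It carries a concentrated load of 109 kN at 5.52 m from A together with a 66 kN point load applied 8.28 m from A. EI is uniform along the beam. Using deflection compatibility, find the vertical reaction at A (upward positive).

Remove the prop at B; the released (primary) structure is a cantilever built in at A.
Free-end deflection of the primary structure under the applied loading (downward +):
  point load 109 at a = 5.52: Pa²(3L − a)/(6EI) = 19861/EI
  point load 66 at a = 8.28: Pa²(3L − a)/(6EI) = 24977/EI
  δ_0 = 44838/EI
Flexibility coefficient — unit upward force at B: δ_{BB} = L³/(3EI) = 876/EI.
Compatibility at B: δ_0 − R_B·δ_{BB} = 0, so R_B = 44838/876 = 51.18 kN.
Vertical equilibrium: R_A = ΣP − R_B = 175 − 51.18 = 123.8 kN.

R_A = 123.8 kN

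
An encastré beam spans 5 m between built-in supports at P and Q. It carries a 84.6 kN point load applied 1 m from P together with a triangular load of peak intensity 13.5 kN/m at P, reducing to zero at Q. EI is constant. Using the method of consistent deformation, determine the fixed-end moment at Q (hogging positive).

M_Q = 24.79 kN·m

Take the two fixed-end moments M_P, M_Q as redundants; the released structure is the simple span PQ.
Simple-span end rotations at P and Q under the given loads:
  at P: point load 84.6 at a = 1: Pab(L + b)/(6LEI) = 101.5/EI
  at Q: point load 84.6 at a = 1: Pab(L + a)/(6LEI) = 67.68/EI
  at P: triangular load, peak 13.5: w₀L³/(45EI) = 37.5/EI
  at Q: triangular load, peak 13.5: 7w₀L³/(360EI) = 32.81/EI
  θ_P0 = 139/EI,  θ_Q0 = 100.5/EI
Flexibility coefficients: a unit moment at one end gives L/(3EI) there and L/(6EI) at the far end, so f₁₁ = f₂₂ = 1.667/EI and f₁₂ = f₂₁ = 0.8333/EI.
Compatibility — zero rotation at each built-in end:
  1.667 M_P + 0.8333 M_Q = 139
  0.8333 M_P + 1.667 M_Q = 100.5
Solving the pair gives M_P = 71.02 kN·m and M_Q = 24.79 kN·m (hogging).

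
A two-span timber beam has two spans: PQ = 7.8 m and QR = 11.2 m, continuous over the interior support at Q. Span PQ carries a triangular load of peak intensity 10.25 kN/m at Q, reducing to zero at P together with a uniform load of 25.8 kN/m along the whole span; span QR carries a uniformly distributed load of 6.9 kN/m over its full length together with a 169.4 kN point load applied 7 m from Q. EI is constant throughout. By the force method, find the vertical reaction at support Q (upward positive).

Insert a hinge at Q; M_Q is the redundant, and each span becomes simply supported.
End slopes at the hinge Q, treating each span as simply supported:
  span PQ: triangular load, peak 10.25: w₀L³/(45EI) = 108.1/EI
  span PQ: UDL 25.8: wL³/(24EI) = 510.1/EI
  span QR: UDL 6.9: wL³/(24EI) = 403.9/EI
  span QR: point load 169.4 at a = 7: Pab(L + b)/(6LEI) = 1141/EI
  relative rotation θ_0 = (618.2 + 1545)/EI = 2163/EI
A unit hogging moment at Q produces rotation L₁/(3EI) + L₂/(3EI) = 6.333/EI.
Compatibility: M_Q·(L₁+L₂)/(3EI) = θ_0, giving M_Q = 341.6 kN·m (hogging).
Span PQ, ΣM about P with M_Q applied at Q: R_Q^{PQ}·7.8 = 992.7 + 341.6, so R_Q^{PQ} = 171.1 kN and R_P = 241.2 − 171.1 = 70.15 kN.
Span QR, ΣM about R: R_Q^{QR}·11.2 = 1144 + 341.6, so R_Q^{QR} = 132.7 kN and R_R = 246.7 − 132.7 = 114 kN.
R_Q = 171.1 + 132.7 = 303.7 kN.

R_Q = 303.7 kN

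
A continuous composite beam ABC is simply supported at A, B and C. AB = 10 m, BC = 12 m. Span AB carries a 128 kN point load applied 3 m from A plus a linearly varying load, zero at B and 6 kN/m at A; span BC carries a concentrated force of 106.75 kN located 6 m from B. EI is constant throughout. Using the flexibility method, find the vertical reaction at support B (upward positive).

R_B = 143.3 kN

Insert a hinge at B; M_B is the redundant, and each span becomes simply supported.
Discontinuity in slope at B on the released structure — sum the simple-span end rotations:
  span AB: point load 128 at a = 3: Pab(L + a)/(6LEI) = 582.4/EI
  span AB: triangular load, peak 6: 7w₀L³/(360EI) = 116.7/EI
  span BC: point load 106.75 at a = 6: Pab(L + b)/(6LEI) = 960.8/EI
  relative rotation θ_0 = (699.1 + 960.8)/EI = 1660/EI
A unit hogging moment at B produces rotation L₁/(3EI) + L₂/(3EI) = 7.333/EI.
Compatibility: M_B·(L₁+L₂)/(3EI) = θ_0, giving M_B = 226.3 kN·m (hogging).
Span AB, ΣM about A with M_B applied at B: R_B^{AB}·10 = 484 + 226.3, so R_B^{AB} = 71.03 kN and R_A = 158 − 71.03 = 86.97 kN.
Span BC, ΣM about C: R_B^{BC}·12 = 640.5 + 226.3, so R_B^{BC} = 72.24 kN and R_C = 106.8 − 72.24 = 34.51 kN.
R_B = 71.03 + 72.24 = 143.3 kN.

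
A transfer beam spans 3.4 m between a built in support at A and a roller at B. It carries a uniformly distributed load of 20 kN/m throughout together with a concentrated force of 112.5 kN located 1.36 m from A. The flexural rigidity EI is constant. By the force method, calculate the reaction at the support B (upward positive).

Take the reaction at B as the redundant and release it; the primary structure is a cantilever fixed at A.
Downward deflection at the released point B due to the loads:
  UDL 20: wL⁴/(8EI) = 334.1/EI
  point load 112.5 at a = 1.36: Pa²(3L − a)/(6EI) = 306.6/EI
  δ_0 = 640.7/EI
Tip deflection under a unit load at B: L³/(3EI) = 13.1/EI.
Compatibility at B: δ_0 − R_B·δ_{BB} = 0, so R_B = 640.7/13.1 = 48.9 kN.

R_B = 48.9 kN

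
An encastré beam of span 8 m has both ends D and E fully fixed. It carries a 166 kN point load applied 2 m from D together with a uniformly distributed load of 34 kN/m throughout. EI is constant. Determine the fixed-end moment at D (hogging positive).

M_D = 368.1 kN·m

Take the two fixed-end moments M_D, M_E as redundants; the released structure is the simple span DE.
On the primary (simply-supported) span, the end slopes from the loading are:
  at D: point load 166 at a = 2: Pab(L + b)/(6LEI) = 581/EI
  at E: point load 166 at a = 2: Pab(L + a)/(6LEI) = 415/EI
  at D: UDL 34: wL³/(24EI) = 725.3/EI
  at E: UDL 34: wL³/(24EI) = 725.3/EI
  θ_D0 = 1306/EI,  θ_E0 = 1140/EI
Flexibility coefficients: a unit moment at one end gives L/(3EI) there and L/(6EI) at the far end, so f₁₁ = f₂₂ = 2.667/EI and f₁₂ = f₂₁ = 1.333/EI.
Compatibility — zero rotation at each built-in end:
  2.667 M_D + 1.333 M_E = 1306
  1.333 M_D + 2.667 M_E = 1140
Solving the pair gives M_D = 368.1 kN·m and M_E = 243.6 kN·m (hogging).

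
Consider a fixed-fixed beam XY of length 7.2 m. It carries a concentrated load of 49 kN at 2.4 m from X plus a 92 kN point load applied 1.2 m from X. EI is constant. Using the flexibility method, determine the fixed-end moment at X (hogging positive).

Release both end moments; the primary structure is a simply-supported span XY with redundants M_X and M_Y.
Simple-span end rotations at X and Y under the given loads:
  at X: point load 49 at a = 2.4: Pab(L + b)/(6LEI) = 156.8/EI
  at Y: point load 49 at a = 2.4: Pab(L + a)/(6LEI) = 125.4/EI
  at X: point load 92 at a = 1.2: Pab(L + b)/(6LEI) = 202.4/EI
  at Y: point load 92 at a = 1.2: Pab(L + a)/(6LEI) = 128.8/EI
  θ_X0 = 359.2/EI,  θ_Y0 = 254.2/EI
Flexibility coefficients: a unit moment at one end gives L/(3EI) there and L/(6EI) at the far end, so f₁₁ = f₂₂ = 2.4/EI and f₁₂ = f₂₁ = 1.2/EI.
Compatibility — zero rotation at each built-in end:
  2.4 M_X + 1.2 M_Y = 359.2
  1.2 M_X + 2.4 M_Y = 254.2
Solving the pair gives M_X = 128.9 kN·m and M_Y = 41.47 kN·m (hogging).

M_X = 128.9 kN·m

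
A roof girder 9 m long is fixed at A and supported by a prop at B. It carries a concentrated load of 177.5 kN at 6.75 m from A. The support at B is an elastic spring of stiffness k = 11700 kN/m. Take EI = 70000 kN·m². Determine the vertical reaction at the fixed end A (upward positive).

R_A = 67.87 kN

Remove the prop at B; the released (primary) structure is a cantilever built in at A.
Deflection at B on the released cantilever, summing each load's contribution:
  point load 177.5 at a = 6.75: Pa²(3L − a)/(6EI) = 27295/EI
Flexibility coefficient — unit upward force at B: δ_{BB} = L³/(3EI) = 243/EI.
With EI = 70000 kN·m²: δ_0 = 0.38993 m and δ_{BB} = 0.003471 m/kN.
Compatibility — the spring shortens by R_B/k under the reaction it provides: δ_0 − R_B·δ_{BB} = R_B/k. With 1/k = 0.000085 m/kN, R_B = δ_0 / (δ_{BB} + 1/k) = 0.38993 / (0.003471 + 0.000085) = 109.6 kN.
Vertical equilibrium: R_A = ΣP − R_B = 177.5 − 109.6 = 67.87 kN.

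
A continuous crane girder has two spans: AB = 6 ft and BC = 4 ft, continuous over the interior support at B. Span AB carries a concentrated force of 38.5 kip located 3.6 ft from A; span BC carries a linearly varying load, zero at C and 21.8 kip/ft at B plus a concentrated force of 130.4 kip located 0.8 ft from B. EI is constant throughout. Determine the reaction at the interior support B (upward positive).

R_B = 184 kip

Release continuity at B by inserting a hinge; the redundant is the internal moment M_B. The primary structure is two simply-supported spans AB and BC.
Discontinuity in slope at B on the released structure — sum the simple-span end rotations:
  span AB: point load 38.5 at a = 3.6: Pab(L + a)/(6LEI) = 88.7/EI
  span BC: triangular load, peak 21.8: w₀L³/(45EI) = 31/EI
  span BC: point load 130.4 at a = 0.8: Pab(L + b)/(6LEI) = 100.1/EI
  relative rotation θ_0 = (88.7 + 131.2)/EI = 219.9/EI
A unit hogging moment at B produces rotation L₁/(3EI) + L₂/(3EI) = 3.333/EI.
Compatibility: M_B·(L₁+L₂)/(3EI) = θ_0, giving M_B = 65.96 kip·ft (hogging).
Span AB, ΣM about A with M_B applied at B: R_B^{AB}·6 = 138.6 + 65.96, so R_B^{AB} = 34.09 kip and R_A = 38.5 − 34.09 = 4.407 kip.
Span BC, ΣM about C: R_B^{BC}·4 = 533.5 + 65.96, so R_B^{BC} = 149.9 kip and R_C = 174 − 149.9 = 24.12 kip.
R_B = 34.09 + 149.9 = 184 kip.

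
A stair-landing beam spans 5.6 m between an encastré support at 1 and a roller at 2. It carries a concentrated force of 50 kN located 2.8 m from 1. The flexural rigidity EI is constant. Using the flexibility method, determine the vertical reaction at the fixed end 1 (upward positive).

R_1 = 34.38 kN

Take the reaction at 2 as the redundant and release it; the primary structure is a cantilever fixed at 1.
Free-end deflection of the primary structure under the applied loading (downward +):
  point load 50 at a = 2.8: Pa²(3L − a)/(6EI) = 914.7/EI
Tip deflection under a unit load at 2: L³/(3EI) = 58.54/EI.
Compatibility at 2: δ_0 − R_2·δ_{22} = 0, so R_2 = 914.7/58.54 = 15.62 kN.
Vertical equilibrium: R_1 = ΣP − R_2 = 50 − 15.62 = 34.38 kN.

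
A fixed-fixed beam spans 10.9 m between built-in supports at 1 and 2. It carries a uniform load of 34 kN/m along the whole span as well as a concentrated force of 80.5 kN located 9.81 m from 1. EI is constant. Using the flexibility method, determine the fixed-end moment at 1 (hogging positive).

Release both end moments; the primary structure is a simply-supported span 12 with redundants M_1 and M_2.
Simple-span end rotations at 1 and 2 under the given loads:
  at 1: UDL 34: wL³/(24EI) = 1835/EI
  at 2: UDL 34: wL³/(24EI) = 1835/EI
  at 1: point load 80.5 at a = 9.81: Pab(L + b)/(6LEI) = 157.8/EI
  at 2: point load 80.5 at a = 9.81: Pab(L + a)/(6LEI) = 272.6/EI
  θ_10 = 1992/EI,  θ_20 = 2107/EI
Flexibility coefficients: a unit moment at one end gives L/(3EI) there and L/(6EI) at the far end, so f₁₁ = f₂₂ = 3.633/EI and f₁₂ = f₂₁ = 1.817/EI.
Compatibility — zero rotation at each built-in end:
  3.633 M_1 + 1.817 M_2 = 1992
  1.817 M_1 + 3.633 M_2 = 2107
Solving the pair gives M_1 = 344.5 kN·m and M_2 = 407.7 kN·m (hogging).

M_1 = 344.5 kN·m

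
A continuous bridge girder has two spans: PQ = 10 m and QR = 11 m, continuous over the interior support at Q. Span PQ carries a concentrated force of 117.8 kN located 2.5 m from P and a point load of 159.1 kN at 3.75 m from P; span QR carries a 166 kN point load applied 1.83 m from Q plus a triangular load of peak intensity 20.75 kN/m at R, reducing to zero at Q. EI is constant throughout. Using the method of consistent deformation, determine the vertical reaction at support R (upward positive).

Take M_Q as the redundant. Released structure: two simple spans PQ and QR with a hinge at Q.
Discontinuity in slope at Q on the released structure — sum the simple-span end rotations:
  span PQ: point load 117.8 at a = 2.5: Pab(L + a)/(6LEI) = 460.2/EI
  span PQ: point load 159.1 at a = 3.75: Pab(L + a)/(6LEI) = 854.5/EI
  span QR: point load 166 at a = 1.83: Pab(L + b)/(6LEI) = 851.3/EI
  span QR: triangular load, peak 20.75: 7w₀L³/(360EI) = 537/EI
  relative rotation θ_0 = (1315 + 1388)/EI = 2703/EI
A unit hogging moment at Q produces rotation L₁/(3EI) + L₂/(3EI) = 7/EI.
Compatibility: M_Q·(L₁+L₂)/(3EI) = θ_0, giving M_Q = 386.1 kN·m (hogging).
Span QR, ΣM about R: R_Q^{QR}·11 = 1941 + 386.1, so R_Q^{QR} = 211.5 kN and R_R = 280.1 − 211.5 = 68.6 kN.

R_R = 68.6 kN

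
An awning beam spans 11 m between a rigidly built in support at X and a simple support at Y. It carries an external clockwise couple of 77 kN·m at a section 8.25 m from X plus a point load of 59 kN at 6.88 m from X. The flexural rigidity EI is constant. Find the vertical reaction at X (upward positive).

Remove the prop at Y; the released (primary) structure is a cantilever built in at X.
Downward deflection at the released point Y due to the loads:
  clockwise couple 77 at a = 8.25: M₀a(2L − a)/(2EI) = 4367/EI
  point load 59 at a = 6.88: Pa²(3L − a)/(6EI) = 12158/EI
  δ_0 = 16525/EI
Flexibility coefficient — unit upward force at Y: δ_{YY} = L³/(3EI) = 443.7/EI.
The prop prevents deflection at Y: R_Y = δ_0/δ_{YY} = 16525/443.7 = 37.25 kN.
Vertical equilibrium: R_X = ΣP − R_Y = 59 − 37.25 = 21.75 kN.

R_X = 21.75 kN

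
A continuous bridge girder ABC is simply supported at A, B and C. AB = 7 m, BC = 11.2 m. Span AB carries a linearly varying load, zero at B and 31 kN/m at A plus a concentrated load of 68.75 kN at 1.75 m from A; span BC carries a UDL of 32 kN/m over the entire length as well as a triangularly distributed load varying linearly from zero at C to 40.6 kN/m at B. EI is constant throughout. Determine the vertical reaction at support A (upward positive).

R_A = 41.97 kN

Release continuity at B by inserting a hinge; the redundant is the internal moment M_B. The primary structure is two simply-supported spans AB and BC.
Rotations at B on the released spans (each span's end-slope, ×1/EI):
  span AB: triangular load, peak 31: 7w₀L³/(360EI) = 206.8/EI
  span AB: point load 68.75 at a = 1.75: Pab(L + a)/(6LEI) = 131.6/EI
  span BC: UDL 32: wL³/(24EI) = 1873/EI
  span BC: triangular load, peak 40.6: w₀L³/(45EI) = 1268/EI
  relative rotation θ_0 = (338.3 + 3141)/EI = 3479/EI
A unit hogging moment at B produces rotation L₁/(3EI) + L₂/(3EI) = 6.067/EI.
Compatibility: M_B·(L₁+L₂)/(3EI) = θ_0, giving M_B = 573.5 kN·m (hogging).
Span AB, ΣM about A with M_B applied at B: R_B^{AB}·7 = 373.5 + 573.5, so R_B^{AB} = 135.3 kN and R_A = 177.2 − 135.3 = 41.97 kN.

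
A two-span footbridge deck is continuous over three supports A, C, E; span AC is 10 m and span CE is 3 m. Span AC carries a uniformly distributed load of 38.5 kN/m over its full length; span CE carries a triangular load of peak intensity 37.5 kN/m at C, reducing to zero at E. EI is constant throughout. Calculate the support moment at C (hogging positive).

Insert a hinge at C; M_C is the redundant, and each span becomes simply supported.
Rotations at C on the released spans (each span's end-slope, ×1/EI):
  span AC: UDL 38.5: wL³/(24EI) = 1604/EI
  span CE: triangular load, peak 37.5: w₀L³/(45EI) = 22.5/EI
  relative rotation θ_0 = (1604 + 22.5)/EI = 1627/EI
A unit hogging moment at C produces rotation L₁/(3EI) + L₂/(3EI) = 4.333/EI.
Slope continuity at C: θ_0 = M_C·4.333/EI, so M_C = 1627/4.333 = 375.4 kN·m (hogging).

M_C = 375.4 kN·m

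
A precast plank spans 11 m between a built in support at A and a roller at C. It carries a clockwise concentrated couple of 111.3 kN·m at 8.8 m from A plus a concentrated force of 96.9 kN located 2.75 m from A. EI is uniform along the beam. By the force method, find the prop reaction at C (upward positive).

Choose R_C as the redundant. The primary structure is the cantilever fixed at A.
Primary-structure tip deflection at C by superposition:
  clockwise couple 111.3 at a = 8.8: M₀a(2L − a)/(2EI) = 6464/EI
  point load 96.9 at a = 2.75: Pa²(3L − a)/(6EI) = 3695/EI
  δ_0 = 10159/EI
Tip deflection under a unit load at C: L³/(3EI) = 443.7/EI.
The prop prevents deflection at C: R_C = δ_0/δ_{CC} = 10159/443.7 = 22.9 kN.

R_C = 22.9 kN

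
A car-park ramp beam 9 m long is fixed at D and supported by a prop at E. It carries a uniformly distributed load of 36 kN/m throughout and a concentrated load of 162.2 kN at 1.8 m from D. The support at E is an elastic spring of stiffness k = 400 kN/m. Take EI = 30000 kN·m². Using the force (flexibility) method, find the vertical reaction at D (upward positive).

Take the reaction at E as the redundant and release it; the primary structure is a cantilever fixed at D.
Free-end deflection of the primary structure under the applied loading (downward +):
  UDL 36: wL⁴/(8EI) = 29524/EI
  point load 162.2 at a = 1.8: Pa²(3L − a)/(6EI) = 2207/EI
  δ_0 = 31732/EI
Tip deflection under a unit load at E: L³/(3EI) = 243/EI.
With EI = 30000 kN·m²: δ_0 = 1.0577 m and δ_{EE} = 0.0081 m/kN.
Compatibility — the spring shortens by R_E/k under the reaction it provides: δ_0 − R_E·δ_{EE} = R_E/k. With 1/k = 0.0025 m/kN, R_E = δ_0 / (δ_{EE} + 1/k) = 1.0577 / (0.0081 + 0.0025) = 99.79 kN.
Vertical equilibrium: R_D = ΣP − R_E = 486.2 − 99.79 = 386.4 kN.

R_D = 386.4 kN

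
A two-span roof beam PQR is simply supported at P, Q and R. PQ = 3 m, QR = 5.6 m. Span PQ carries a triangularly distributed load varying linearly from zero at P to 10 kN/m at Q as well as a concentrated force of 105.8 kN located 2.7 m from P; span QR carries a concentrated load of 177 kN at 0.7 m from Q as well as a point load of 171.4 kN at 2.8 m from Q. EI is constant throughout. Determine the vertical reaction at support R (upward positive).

R_R = 73.02 kN

Release continuity at Q by inserting a hinge; the redundant is the internal moment M_Q. The primary structure is two simply-supported spans PQ and QR.
End slopes at the hinge Q, treating each span as simply supported:
  span PQ: triangular load, peak 10: w₀L³/(45EI) = 6/EI
  span PQ: point load 105.8 at a = 2.7: Pab(L + a)/(6LEI) = 27.14/EI
  span QR: point load 177 at a = 0.7: Pab(L + b)/(6LEI) = 189.7/EI
  span QR: point load 171.4 at a = 2.8: Pab(L + b)/(6LEI) = 335.9/EI
  relative rotation θ_0 = (33.14 + 525.7)/EI = 558.8/EI
A unit hogging moment at Q produces rotation L₁/(3EI) + L₂/(3EI) = 2.867/EI.
Slope continuity at Q: θ_0 = M_Q·2.867/EI, so M_Q = 558.8/2.867 = 194.9 kN·m (hogging).
Span QR, ΣM about R: R_Q^{QR}·5.6 = 1347 + 194.9, so R_Q^{QR} = 275.4 kN and R_R = 348.4 − 275.4 = 73.02 kN.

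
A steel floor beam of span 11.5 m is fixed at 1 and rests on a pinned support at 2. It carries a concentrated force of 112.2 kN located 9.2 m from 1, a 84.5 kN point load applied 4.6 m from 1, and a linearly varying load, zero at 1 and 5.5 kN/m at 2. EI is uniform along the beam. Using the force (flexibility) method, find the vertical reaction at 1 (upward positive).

Remove the prop at 2; the released (primary) structure is a cantilever built in at 1.
Deflection at 2 on the released cantilever, summing each load's contribution:
  point load 112.2 at a = 9.2: Pa²(3L − a)/(6EI) = 40044/EI
  point load 84.5 at a = 4.6: Pa²(3L − a)/(6EI) = 8910/EI
  triangular load, peak 5.5 at the free end: 11w₀L⁴/(120EI) = 8818/EI
  δ_0 = 57772/EI
Flexibility coefficient — unit upward force at 2: δ_{22} = L³/(3EI) = 507/EI.
Compatibility at 2: δ_0 − R_2·δ_{22} = 0, so R_2 = 57772/507 = 114 kN.
Vertical equilibrium: R_1 = ΣP − R_2 = 228.3 − 114 = 114.4 kN.

R_1 = 114.4 kN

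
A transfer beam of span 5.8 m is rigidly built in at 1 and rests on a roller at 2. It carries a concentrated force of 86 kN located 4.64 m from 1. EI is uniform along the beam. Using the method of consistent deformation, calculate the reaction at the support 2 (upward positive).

R_2 = 60.54 kN

Choose R_2 as the redundant. The primary structure is the cantilever fixed at 1.
Free-end deflection of the primary structure under the applied loading (downward +):
  point load 86 at a = 4.64: Pa²(3L − a)/(6EI) = 3938/EI
Flexibility coefficient — unit upward force at 2: δ_{22} = L³/(3EI) = 65.04/EI.
The prop prevents deflection at 2: R_2 = δ_0/δ_{22} = 3938/65.04 = 60.54 kN.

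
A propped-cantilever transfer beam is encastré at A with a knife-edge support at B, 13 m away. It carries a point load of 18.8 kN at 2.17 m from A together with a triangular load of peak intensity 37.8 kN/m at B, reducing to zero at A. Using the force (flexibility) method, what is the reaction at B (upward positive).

Remove the prop at B; the released (primary) structure is a cantilever built in at A.
Deflection at B on the released cantilever, summing each load's contribution:
  point load 18.8 at a = 2.17: Pa²(3L − a)/(6EI) = 543.4/EI
  triangular load, peak 37.8 at the free end: 11w₀L⁴/(120EI) = 98964/EI
  δ_0 = 99507/EI
Flexibility coefficient — unit upward force at B: δ_{BB} = L³/(3EI) = 732.3/EI.
Compatibility at B: δ_0 − R_B·δ_{BB} = 0, so R_B = 99507/732.3 = 135.9 kN.

R_B = 135.9 kN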